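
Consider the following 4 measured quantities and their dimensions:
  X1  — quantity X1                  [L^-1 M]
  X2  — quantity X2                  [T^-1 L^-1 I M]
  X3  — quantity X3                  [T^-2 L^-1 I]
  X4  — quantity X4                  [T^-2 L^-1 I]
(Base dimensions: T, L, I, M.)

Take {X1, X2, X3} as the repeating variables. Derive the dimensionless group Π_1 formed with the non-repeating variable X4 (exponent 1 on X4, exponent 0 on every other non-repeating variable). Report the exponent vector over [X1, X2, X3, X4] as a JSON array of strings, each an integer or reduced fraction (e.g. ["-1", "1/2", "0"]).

["0", "0", "-1", "1"]

Write exponents as rows T,L,I,M / cols X1,X2,X3,X4:
  T: [ 0 -1 -2 -2]
  L: [-1 -1 -1 -1]
  I: [ 0  1  1  1]
  M: [ 1  1  0  0]
Row reduction gives pivot columns X1,X2,X3; rank = 3
Pivot set = {X1,X2,X3}, free = {X4}
RREF:
  r0: [   1    0    0    0]
  r1: [   0    1    0    0]
  r2: [   0    0    1    1]
  r3: [   0    0    0    0]
Fix exponent of X4 at 1; solve each RREF row for its pivot's exponent:
  r0: exp(X1) + (0)·1 = 0 ⇒ exp(X1) = 0
  r1: exp(X2) + (0)·1 = 0 ⇒ exp(X2) = 0
  r2: exp(X3) + (1)·1 = 0 ⇒ exp(X3) = -1
Π_1 = X3^-1 · X4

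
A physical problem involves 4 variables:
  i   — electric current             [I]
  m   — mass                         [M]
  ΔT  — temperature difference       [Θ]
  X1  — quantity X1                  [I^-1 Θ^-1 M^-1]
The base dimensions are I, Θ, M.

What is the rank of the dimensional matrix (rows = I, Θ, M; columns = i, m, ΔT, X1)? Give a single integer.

Write exponents as rows I,Θ,M / cols i,m,ΔT,X1:
  I: [ 1  0  0 -1]
  Θ: [ 0  0  1 -1]
  M: [ 0  1  0 -1]
RREF → pivots at {i,m,ΔT} ⇒ r = 3

3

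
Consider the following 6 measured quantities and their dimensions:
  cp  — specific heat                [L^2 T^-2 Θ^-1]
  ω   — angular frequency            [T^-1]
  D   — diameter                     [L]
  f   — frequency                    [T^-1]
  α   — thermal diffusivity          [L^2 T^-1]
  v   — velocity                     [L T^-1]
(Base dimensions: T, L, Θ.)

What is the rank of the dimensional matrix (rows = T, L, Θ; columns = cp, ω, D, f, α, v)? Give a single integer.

Exponent matrix [T,L,Θ] × [cp,ω,D,f,α,v]:
  T: [-2 -1  0 -1 -1 -1]
  L: [ 2  0  1  0  2  1]
  Θ: [-1  0  0  0  0  0]
Row reduction gives pivot columns cp,ω,D; rank = 3

3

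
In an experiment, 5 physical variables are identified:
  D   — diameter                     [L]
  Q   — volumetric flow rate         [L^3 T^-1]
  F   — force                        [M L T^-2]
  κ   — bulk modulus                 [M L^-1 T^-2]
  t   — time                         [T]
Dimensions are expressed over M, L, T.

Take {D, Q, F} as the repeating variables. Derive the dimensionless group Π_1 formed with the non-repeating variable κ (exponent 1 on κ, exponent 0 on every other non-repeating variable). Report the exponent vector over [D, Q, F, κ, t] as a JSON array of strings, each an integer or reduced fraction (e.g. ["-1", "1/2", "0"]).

["2", "0", "-1", "1", "0"]

Dimensional matrix (M×L×T by D×Q×F×κ×t):
  M: [ 0  0  1  1  0]
  L: [ 1  3  1 -1  0]
  T: [ 0 -1 -2 -2  1]
RREF → pivots at {D,Q,F} ⇒ r = 3
Pivot set = {D,Q,F}, free = {κ,t}
RREF:
  r0: [   1    0    0   -2    3]
  r1: [   0    1    0    0   -1]
  r2: [   0    0    1    1    0]
Fix exponent of κ at 1, t at 0; solve each RREF row for its pivot's exponent:
  r0: exp(D) + (-2)·1 = 0 ⇒ exp(D) = 2
  r1: exp(Q) + (0)·1 = 0 ⇒ exp(Q) = 0
  r2: exp(F) + (1)·1 = 0 ⇒ exp(F) = -1
Π_1 = D^2 · F^-1 · κ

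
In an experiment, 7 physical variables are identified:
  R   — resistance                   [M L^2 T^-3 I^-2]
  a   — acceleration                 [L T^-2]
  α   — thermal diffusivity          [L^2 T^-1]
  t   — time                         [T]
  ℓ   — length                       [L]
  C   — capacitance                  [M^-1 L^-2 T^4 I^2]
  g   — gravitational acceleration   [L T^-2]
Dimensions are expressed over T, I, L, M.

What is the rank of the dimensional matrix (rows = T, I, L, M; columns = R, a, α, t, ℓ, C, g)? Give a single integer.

Exponent matrix [T,I,L,M] × [R,a,α,t,ℓ,C,g]:
  T: [-3 -2 -1  1  0  4 -2]
  I: [-2  0  0  0  0  2  0]
  L: [ 2  1  2  0  1 -2  1]
  M: [ 1  0  0  0  0 -1  0]
RREF → pivots at {R,a,α} ⇒ r = 3

3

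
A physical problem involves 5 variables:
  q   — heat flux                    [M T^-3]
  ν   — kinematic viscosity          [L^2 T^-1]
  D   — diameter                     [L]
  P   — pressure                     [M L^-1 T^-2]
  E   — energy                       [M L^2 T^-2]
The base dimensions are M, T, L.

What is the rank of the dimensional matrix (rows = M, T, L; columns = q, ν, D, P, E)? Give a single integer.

3

Dimensional matrix (M×T×L by q×ν×D×P×E):
  M: [ 1  0  0  1  1]
  T: [-3 -1  0 -2 -2]
  L: [ 0  2  1 -1  2]
RREF → pivots at {q,ν,D} ⇒ r = 3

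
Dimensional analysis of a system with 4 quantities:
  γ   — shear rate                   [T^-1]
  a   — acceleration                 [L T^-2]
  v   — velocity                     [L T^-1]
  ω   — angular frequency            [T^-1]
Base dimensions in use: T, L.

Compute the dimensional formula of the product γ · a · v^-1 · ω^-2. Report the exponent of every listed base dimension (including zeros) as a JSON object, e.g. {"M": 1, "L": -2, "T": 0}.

Dimensional matrix (T×L by γ×a×v×ω):
  T: [-1 -2 -1 -1]
  L: [ 0  1  1  0]
  [T]: (1)·-1+(1)·-2+(-1)·-1+(-2)·-1 = 0
  [L]: (1)·0+(1)·1+(-1)·1+(-2)·0 = 0
⇒ 1 (dimensionless)

{"T": 0, "L": 0}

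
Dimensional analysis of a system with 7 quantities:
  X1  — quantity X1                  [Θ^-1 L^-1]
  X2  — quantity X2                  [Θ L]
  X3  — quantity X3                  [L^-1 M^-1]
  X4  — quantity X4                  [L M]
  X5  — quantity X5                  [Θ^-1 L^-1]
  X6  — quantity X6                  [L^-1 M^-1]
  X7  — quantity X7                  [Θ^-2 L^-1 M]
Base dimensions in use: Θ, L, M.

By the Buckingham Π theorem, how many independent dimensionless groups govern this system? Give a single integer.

Dimensional matrix (Θ×L×M by X1×X2×X3×X4×X5×X6×X7):
  Θ: [-1  1  0  0 -1  0 -2]
  L: [-1  1 -1  1 -1 -1 -1]
  M: [ 0  0 -1  1  0 -1  1]
RREF → pivots at {X1,X3} ⇒ r = 2
n=7, r=2 ⇒ 5 dimensionless groups

5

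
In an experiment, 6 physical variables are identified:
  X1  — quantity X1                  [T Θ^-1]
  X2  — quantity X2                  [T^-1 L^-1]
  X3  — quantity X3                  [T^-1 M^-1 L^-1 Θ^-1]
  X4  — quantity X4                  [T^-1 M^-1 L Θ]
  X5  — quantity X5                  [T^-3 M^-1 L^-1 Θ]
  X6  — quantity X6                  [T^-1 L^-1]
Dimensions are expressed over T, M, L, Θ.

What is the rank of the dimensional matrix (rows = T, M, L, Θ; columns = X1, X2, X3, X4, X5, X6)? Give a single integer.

Write exponents as rows T,M,L,Θ / cols X1,X2,X3,X4,X5,X6:
  T: [ 1 -1 -1 -1 -3 -1]
  M: [ 0  0 -1 -1 -1  0]
  L: [ 0 -1 -1  1 -1 -1]
  Θ: [-1  0 -1  1  1  0]
Row reduction gives pivot columns X1,X2,X3; rank = 3

3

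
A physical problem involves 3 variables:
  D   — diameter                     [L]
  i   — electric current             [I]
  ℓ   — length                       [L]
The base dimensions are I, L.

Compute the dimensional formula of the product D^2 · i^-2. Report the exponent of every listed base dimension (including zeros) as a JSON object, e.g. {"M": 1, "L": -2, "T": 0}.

{"I": -2, "L": 2}

Exponent matrix [I,L] × [D,i,ℓ]:
  I: [ 0  1  0]
  L: [ 1  0  1]
  [I]: (2)·0+(-2)·1 = -2
  [L]: (2)·1+(-2)·0 = 2
⇒ I^-2 L^2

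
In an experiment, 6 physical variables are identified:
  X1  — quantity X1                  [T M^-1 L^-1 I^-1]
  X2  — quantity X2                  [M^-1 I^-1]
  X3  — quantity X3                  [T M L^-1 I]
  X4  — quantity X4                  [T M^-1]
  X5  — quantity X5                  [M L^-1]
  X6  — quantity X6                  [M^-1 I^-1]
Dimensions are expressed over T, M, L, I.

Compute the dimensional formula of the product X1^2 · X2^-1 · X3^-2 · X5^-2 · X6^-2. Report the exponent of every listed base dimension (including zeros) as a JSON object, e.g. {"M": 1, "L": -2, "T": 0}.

Dimensional matrix (T×M×L×I by X1×X2×X3×X4×X5×X6):
  T: [ 1  0  1  1  0  0]
  M: [-1 -1  1 -1  1 -1]
  L: [-1  0 -1  0 -1  0]
  I: [-1 -1  1  0  0 -1]
  [T]: (2)·1+(-1)·0+(-2)·1+(-2)·0+(-2)·0 = 0
  [M]: (2)·-1+(-1)·-1+(-2)·1+(-2)·1+(-2)·-1 = -3
  [L]: (2)·-1+(-1)·0+(-2)·-1+(-2)·-1+(-2)·0 = 2
  [I]: (2)·-1+(-1)·-1+(-2)·1+(-2)·0+(-2)·-1 = -1
⇒ M^-3 L^2 I^-1

{"T": 0, "M": -3, "L": 2, "I": -1}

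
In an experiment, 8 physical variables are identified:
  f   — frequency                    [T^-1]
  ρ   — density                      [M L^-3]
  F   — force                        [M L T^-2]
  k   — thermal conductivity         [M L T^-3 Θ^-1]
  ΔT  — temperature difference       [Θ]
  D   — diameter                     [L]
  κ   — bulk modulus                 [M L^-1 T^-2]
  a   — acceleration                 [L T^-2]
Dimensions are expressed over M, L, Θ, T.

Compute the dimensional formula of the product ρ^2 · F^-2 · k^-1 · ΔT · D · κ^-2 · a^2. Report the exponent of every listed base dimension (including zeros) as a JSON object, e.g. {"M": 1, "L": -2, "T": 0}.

{"M": -3, "L": -4, "Θ": 2, "T": 7}

Dimensional matrix (M×L×Θ×T by f×ρ×F×k×ΔT×D×κ×a):
  M: [ 0  1  1  1  0  0  1  0]
  L: [ 0 -3  1  1  0  1 -1  1]
  Θ: [ 0  0  0 -1  1  0  0  0]
  T: [-1  0 -2 -3  0  0 -2 -2]
  [M]: (2)·1+(-2)·1+(-1)·1+(1)·0+(1)·0+(-2)·1+(2)·0 = -3
  [L]: (2)·-3+(-2)·1+(-1)·1+(1)·0+(1)·1+(-2)·-1+(2)·1 = -4
  [Θ]: (2)·0+(-2)·0+(-1)·-1+(1)·1+(1)·0+(-2)·0+(2)·0 = 2
  [T]: (2)·0+(-2)·-2+(-1)·-3+(1)·0+(1)·0+(-2)·-2+(2)·-2 = 7
⇒ M^-3 L^-4 Θ^2 T^7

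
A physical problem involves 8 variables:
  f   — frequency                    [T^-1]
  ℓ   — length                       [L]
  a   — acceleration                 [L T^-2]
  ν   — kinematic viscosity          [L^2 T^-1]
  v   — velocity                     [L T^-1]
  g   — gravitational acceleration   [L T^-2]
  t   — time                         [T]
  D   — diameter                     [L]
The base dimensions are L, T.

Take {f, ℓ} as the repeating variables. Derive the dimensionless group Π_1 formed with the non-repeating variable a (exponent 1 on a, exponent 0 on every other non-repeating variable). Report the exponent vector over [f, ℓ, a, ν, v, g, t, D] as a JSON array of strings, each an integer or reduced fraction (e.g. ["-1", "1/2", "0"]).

Write exponents as rows L,T / cols f,ℓ,a,ν,v,g,t,D:
  L: [ 0  1  1  2  1  1  0  1]
  T: [-1  0 -2 -1 -1 -2  1  0]
RREF → pivots at {f,ℓ} ⇒ r = 2
Repeat: f,ℓ; free: a,ν,v,g,t,D
RREF:
  r0: [   1    0    2    1    1    2   -1    0]
  r1: [   0    1    1    2    1    1    0    1]
Fix exponent of a at 1, ν at 0, v at 0, g at 0, t at 0, D at 0; solve each RREF row for its pivot's exponent:
  r0: exp(f) + (2)·1 = 0 ⇒ exp(f) = -2
  r1: exp(ℓ) + (1)·1 = 0 ⇒ exp(ℓ) = -1
Π_1 = f^-2 · ℓ^-1 · a

["-2", "-1", "1", "0", "0", "0", "0", "0"]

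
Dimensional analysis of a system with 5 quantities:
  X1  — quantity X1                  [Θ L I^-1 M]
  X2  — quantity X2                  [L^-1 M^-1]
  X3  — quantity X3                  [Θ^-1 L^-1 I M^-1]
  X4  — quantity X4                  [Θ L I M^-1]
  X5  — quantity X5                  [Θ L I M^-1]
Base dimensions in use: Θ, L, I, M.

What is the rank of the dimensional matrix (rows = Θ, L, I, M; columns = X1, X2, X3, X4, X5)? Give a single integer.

3

Dimensional matrix (Θ×L×I×M by X1×X2×X3×X4×X5):
  Θ: [ 1  0 -1  1  1]
  L: [ 1 -1 -1  1  1]
  I: [-1  0  1  1  1]
  M: [ 1 -1 -1 -1 -1]
Row reduction gives pivot columns X1,X2,X4; rank = 3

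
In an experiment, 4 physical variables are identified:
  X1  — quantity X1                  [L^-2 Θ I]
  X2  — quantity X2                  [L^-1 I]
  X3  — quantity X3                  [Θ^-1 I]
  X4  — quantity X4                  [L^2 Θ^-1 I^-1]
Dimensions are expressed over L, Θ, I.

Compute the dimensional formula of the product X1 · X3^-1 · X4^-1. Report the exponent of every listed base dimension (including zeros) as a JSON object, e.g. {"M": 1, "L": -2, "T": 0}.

Exponent matrix [L,Θ,I] × [X1,X2,X3,X4]:
  L: [-2 -1  0  2]
  Θ: [ 1  0 -1 -1]
  I: [ 1  1  1 -1]
  [L]: (1)·-2+(-1)·0+(-1)·2 = -4
  [Θ]: (1)·1+(-1)·-1+(-1)·-1 = 3
  [I]: (1)·1+(-1)·1+(-1)·-1 = 1
⇒ L^-4 Θ^3 I

{"L": -4, "Θ": 3, "I": 1}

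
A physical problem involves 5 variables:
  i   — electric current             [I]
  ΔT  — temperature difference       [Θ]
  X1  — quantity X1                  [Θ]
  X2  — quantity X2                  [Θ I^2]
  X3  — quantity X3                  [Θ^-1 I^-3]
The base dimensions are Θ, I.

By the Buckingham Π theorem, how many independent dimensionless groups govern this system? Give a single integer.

Dimensional matrix (Θ×I by i×ΔT×X1×X2×X3):
  Θ: [ 0  1  1  1 -1]
  I: [ 1  0  0  2 -3]
Row reduction gives pivot columns i,ΔT; rank = 2
n=5, r=2 ⇒ 3 dimensionless groups

3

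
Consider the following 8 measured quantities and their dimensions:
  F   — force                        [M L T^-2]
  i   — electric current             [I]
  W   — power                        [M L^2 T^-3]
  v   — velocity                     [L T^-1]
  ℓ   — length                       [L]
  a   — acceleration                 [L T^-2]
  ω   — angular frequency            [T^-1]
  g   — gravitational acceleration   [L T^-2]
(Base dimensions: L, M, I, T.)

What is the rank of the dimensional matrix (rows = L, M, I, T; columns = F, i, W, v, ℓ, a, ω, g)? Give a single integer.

4

Exponent matrix [L,M,I,T] × [F,i,W,v,ℓ,a,ω,g]:
  L: [ 1  0  2  1  1  1  0  1]
  M: [ 1  0  1  0  0  0  0  0]
  I: [ 0  1  0  0  0  0  0  0]
  T: [-2  0 -3 -1  0 -2 -1 -2]
RREF → pivots at {F,i,W,ℓ} ⇒ r = 4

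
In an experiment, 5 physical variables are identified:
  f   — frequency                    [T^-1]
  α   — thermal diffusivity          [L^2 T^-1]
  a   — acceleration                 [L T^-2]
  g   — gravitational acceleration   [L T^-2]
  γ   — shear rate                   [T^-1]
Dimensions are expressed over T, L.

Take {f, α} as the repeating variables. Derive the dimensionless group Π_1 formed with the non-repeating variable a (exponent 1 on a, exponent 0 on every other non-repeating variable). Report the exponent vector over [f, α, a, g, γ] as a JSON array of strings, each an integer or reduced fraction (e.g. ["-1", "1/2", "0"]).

["-3/2", "-1/2", "1", "0", "0"]

Write exponents as rows T,L / cols f,α,a,g,γ:
  T: [-1 -1 -2 -2 -1]
  L: [ 0  2  1  1  0]
RREF → pivots at {f,α} ⇒ r = 2
Repeat: f,α; free: a,g,γ
RREF:
  r0: [   1    0  3/2  3/2    1]
  r1: [   0    1  1/2  1/2    0]
Fix exponent of a at 1, g at 0, γ at 0; solve each RREF row for its pivot's exponent:
  r0: exp(f) + (3/2)·1 = 0 ⇒ exp(f) = -3/2
  r1: exp(α) + (1/2)·1 = 0 ⇒ exp(α) = -1/2
Π_1 = f^(-3/2) · α^(-1/2) · a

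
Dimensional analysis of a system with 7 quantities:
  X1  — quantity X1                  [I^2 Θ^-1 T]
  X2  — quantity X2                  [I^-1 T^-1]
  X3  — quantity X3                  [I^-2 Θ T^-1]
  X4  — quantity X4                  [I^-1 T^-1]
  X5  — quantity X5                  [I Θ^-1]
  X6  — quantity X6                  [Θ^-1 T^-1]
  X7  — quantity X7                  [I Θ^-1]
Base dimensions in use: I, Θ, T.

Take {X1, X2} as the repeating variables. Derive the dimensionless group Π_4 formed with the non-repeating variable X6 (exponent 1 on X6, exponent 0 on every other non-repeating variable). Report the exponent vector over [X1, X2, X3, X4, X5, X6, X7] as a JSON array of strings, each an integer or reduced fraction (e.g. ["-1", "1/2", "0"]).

Write exponents as rows I,Θ,T / cols X1,X2,X3,X4,X5,X6,X7:
  I: [ 2 -1 -2 -1  1  0  1]
  Θ: [-1  0  1  0 -1 -1 -1]
  T: [ 1 -1 -1 -1  0 -1  0]
Echelon form has 2 nonzero rows (pivots: X1,X2)
Pivot set = {X1,X2}, free = {X3,X4,X5,X6,X7}
RREF:
  r0: [   1    0   -1    0    1    1    1]
  r1: [   0    1    0    1    1    2    1]
  r2: [   0    0    0    0    0    0    0]
Fix exponent of X6 at 1, X3 at 0, X4 at 0, X5 at 0, X7 at 0; solve each RREF row for its pivot's exponent:
  r0: exp(X1) + (1)·1 = 0 ⇒ exp(X1) = -1
  r1: exp(X2) + (2)·1 = 0 ⇒ exp(X2) = -2
Π_4 = X1^-1 · X2^-2 · X6

["-1", "-2", "0", "0", "0", "1", "0"]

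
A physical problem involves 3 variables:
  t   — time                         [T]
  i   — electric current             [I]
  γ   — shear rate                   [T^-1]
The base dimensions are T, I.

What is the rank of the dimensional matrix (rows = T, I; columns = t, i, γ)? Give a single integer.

Dimensional matrix (T×I by t×i×γ):
  T: [ 1  0 -1]
  I: [ 0  1  0]
Echelon form has 2 nonzero rows (pivots: t,i)

2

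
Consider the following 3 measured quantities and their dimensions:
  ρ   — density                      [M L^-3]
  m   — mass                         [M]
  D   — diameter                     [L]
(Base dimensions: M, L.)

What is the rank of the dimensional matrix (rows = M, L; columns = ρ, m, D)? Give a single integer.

Write exponents as rows M,L / cols ρ,m,D:
  M: [ 1  1  0]
  L: [-3  0  1]
Echelon form has 2 nonzero rows (pivots: ρ,m)

2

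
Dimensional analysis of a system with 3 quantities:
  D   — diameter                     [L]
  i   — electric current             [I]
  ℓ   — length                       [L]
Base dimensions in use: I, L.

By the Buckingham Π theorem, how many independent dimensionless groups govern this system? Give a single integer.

1

Dimensional matrix (I×L by D×i×ℓ):
  I: [ 0  1  0]
  L: [ 1  0  1]
Echelon form has 2 nonzero rows (pivots: D,i)
Π count = n − r = 3 − 2 = 1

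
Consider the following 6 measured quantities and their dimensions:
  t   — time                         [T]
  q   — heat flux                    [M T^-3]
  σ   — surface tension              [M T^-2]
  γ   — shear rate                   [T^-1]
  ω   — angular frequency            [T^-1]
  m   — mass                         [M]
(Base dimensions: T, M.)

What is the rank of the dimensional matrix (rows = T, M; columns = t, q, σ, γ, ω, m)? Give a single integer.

2

Exponent matrix [T,M] × [t,q,σ,γ,ω,m]:
  T: [ 1 -3 -2 -1 -1  0]
  M: [ 0  1  1  0  0  1]
Echelon form has 2 nonzero rows (pivots: t,q)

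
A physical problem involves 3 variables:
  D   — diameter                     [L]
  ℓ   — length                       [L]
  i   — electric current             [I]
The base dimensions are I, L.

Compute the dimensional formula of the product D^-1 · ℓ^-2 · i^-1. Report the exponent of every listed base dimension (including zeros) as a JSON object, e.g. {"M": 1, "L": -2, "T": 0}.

{"I": -1, "L": -3}

Write exponents as rows I,L / cols D,ℓ,i:
  I: [ 0  0  1]
  L: [ 1  1  0]
  [I]: (-1)·0+(-2)·0+(-1)·1 = -1
  [L]: (-1)·1+(-2)·1+(-1)·0 = -3
⇒ I^-1 L^-3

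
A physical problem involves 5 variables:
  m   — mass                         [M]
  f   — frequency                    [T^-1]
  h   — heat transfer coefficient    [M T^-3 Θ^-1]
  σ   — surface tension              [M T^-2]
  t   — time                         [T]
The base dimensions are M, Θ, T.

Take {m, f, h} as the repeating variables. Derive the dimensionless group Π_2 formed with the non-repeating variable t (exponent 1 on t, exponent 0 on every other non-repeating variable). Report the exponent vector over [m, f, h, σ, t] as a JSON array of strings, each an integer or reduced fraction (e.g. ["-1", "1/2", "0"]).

Dimensional matrix (M×Θ×T by m×f×h×σ×t):
  M: [ 1  0  1  1  0]
  Θ: [ 0  0 -1  0  0]
  T: [ 0 -1 -3 -2  1]
Echelon form has 3 nonzero rows (pivots: m,f,h)
Pivot set = {m,f,h}, free = {σ,t}
RREF:
  r0: [   1    0    0    1    0]
  r1: [   0    1    0    2   -1]
  r2: [   0    0    1    0    0]
Fix exponent of t at 1, σ at 0; solve each RREF row for its pivot's exponent:
  r0: exp(m) + (0)·1 = 0 ⇒ exp(m) = 0
  r1: exp(f) + (-1)·1 = 0 ⇒ exp(f) = 1
  r2: exp(h) + (0)·1 = 0 ⇒ exp(h) = 0
Π_2 = f · t

["0", "1", "0", "0", "1"]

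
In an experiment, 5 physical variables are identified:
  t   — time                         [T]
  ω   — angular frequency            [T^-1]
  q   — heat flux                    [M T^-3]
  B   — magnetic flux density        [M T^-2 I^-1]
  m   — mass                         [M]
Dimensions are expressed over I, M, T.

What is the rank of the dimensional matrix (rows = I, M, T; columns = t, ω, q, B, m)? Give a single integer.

3

Exponent matrix [I,M,T] × [t,ω,q,B,m]:
  I: [ 0  0  0 -1  0]
  M: [ 0  0  1  1  1]
  T: [ 1 -1 -3 -2  0]
RREF → pivots at {t,q,B} ⇒ r = 3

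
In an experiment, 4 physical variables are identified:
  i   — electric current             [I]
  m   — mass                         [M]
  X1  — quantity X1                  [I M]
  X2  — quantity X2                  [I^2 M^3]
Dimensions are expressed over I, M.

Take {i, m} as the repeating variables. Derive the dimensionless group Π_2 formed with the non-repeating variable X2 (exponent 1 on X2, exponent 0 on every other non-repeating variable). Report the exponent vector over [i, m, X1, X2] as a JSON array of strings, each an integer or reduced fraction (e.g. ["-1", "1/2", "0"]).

["-2", "-3", "0", "1"]

Write exponents as rows I,M / cols i,m,X1,X2:
  I: [ 1  0  1  2]
  M: [ 0  1  1  3]
RREF → pivots at {i,m} ⇒ r = 2
Pivot set = {i,m}, free = {X1,X2}
RREF:
  r0: [   1    0    1    2]
  r1: [   0    1    1    3]
Fix exponent of X2 at 1, X1 at 0; solve each RREF row for its pivot's exponent:
  r0: exp(i) + (2)·1 = 0 ⇒ exp(i) = -2
  r1: exp(m) + (3)·1 = 0 ⇒ exp(m) = -3
Π_2 = i^-2 · m^-3 · X2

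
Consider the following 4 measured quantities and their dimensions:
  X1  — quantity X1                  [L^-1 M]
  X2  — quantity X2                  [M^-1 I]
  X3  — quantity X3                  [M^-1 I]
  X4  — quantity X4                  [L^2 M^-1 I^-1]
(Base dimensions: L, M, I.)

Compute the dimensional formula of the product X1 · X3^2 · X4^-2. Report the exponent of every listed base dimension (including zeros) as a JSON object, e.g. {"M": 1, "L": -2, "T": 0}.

{"L": -5, "M": 1, "I": 4}

Write exponents as rows L,M,I / cols X1,X2,X3,X4:
  L: [-1  0  0  2]
  M: [ 1 -1 -1 -1]
  I: [ 0  1  1 -1]
  [L]: (1)·-1+(2)·0+(-2)·2 = -5
  [M]: (1)·1+(2)·-1+(-2)·-1 = 1
  [I]: (1)·0+(2)·1+(-2)·-1 = 4
⇒ L^-5 M I^4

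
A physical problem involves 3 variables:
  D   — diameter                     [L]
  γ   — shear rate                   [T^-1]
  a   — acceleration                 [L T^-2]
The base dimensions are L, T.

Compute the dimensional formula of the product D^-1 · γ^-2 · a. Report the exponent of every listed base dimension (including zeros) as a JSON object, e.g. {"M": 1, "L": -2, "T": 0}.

{"L": 0, "T": 0}

Write exponents as rows L,T / cols D,γ,a:
  L: [ 1  0  1]
  T: [ 0 -1 -2]
  [L]: (-1)·1+(-2)·0+(1)·1 = 0
  [T]: (-1)·0+(-2)·-1+(1)·-2 = 0
⇒ 1 (dimensionless)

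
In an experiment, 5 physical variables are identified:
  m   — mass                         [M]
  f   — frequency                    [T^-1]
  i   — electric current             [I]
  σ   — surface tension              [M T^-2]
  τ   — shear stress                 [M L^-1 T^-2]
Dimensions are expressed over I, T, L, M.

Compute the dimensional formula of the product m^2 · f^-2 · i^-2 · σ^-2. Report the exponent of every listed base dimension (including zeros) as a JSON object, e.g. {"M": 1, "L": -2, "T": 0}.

{"I": -2, "T": 6, "L": 0, "M": 0}

Exponent matrix [I,T,L,M] × [m,f,i,σ,τ]:
  I: [ 0  0  1  0  0]
  T: [ 0 -1  0 -2 -2]
  L: [ 0  0  0  0 -1]
  M: [ 1  0  0  1  1]
  [I]: (2)·0+(-2)·0+(-2)·1+(-2)·0 = -2
  [T]: (2)·0+(-2)·-1+(-2)·0+(-2)·-2 = 6
  [L]: (2)·0+(-2)·0+(-2)·0+(-2)·0 = 0
  [M]: (2)·1+(-2)·0+(-2)·0+(-2)·1 = 0
⇒ I^-2 T^6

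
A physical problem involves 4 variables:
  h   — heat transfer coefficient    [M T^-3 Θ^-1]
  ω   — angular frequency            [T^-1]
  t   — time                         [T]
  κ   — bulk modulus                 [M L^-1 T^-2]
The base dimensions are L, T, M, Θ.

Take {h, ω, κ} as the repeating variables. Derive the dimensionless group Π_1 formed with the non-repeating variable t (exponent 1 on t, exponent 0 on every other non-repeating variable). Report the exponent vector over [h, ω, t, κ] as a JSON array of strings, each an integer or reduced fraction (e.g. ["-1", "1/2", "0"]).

["0", "1", "1", "0"]

Write exponents as rows L,T,M,Θ / cols h,ω,t,κ:
  L: [ 0  0  0 -1]
  T: [-3 -1  1 -2]
  M: [ 1  0  0  1]
  Θ: [-1  0  0  0]
Row reduction gives pivot columns h,ω,κ; rank = 3
Pivot set = {h,ω,κ}, free = {t}
RREF:
  r0: [   1    0    0    0]
  r1: [   0    1   -1    0]
  r2: [   0    0    0    1]
  r3: [   0    0    0    0]
Fix exponent of t at 1; solve each RREF row for its pivot's exponent:
  r0: exp(h) + (0)·1 = 0 ⇒ exp(h) = 0
  r1: exp(ω) + (-1)·1 = 0 ⇒ exp(ω) = 1
  r2: exp(κ) + (0)·1 = 0 ⇒ exp(κ) = 0
Π_1 = ω · t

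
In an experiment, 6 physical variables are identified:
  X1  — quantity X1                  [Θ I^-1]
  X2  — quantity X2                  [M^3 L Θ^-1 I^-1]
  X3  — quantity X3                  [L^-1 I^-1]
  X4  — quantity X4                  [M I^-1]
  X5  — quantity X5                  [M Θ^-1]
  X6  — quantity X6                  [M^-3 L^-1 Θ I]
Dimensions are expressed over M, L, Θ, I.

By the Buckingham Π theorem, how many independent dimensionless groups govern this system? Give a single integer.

3

Dimensional matrix (M×L×Θ×I by X1×X2×X3×X4×X5×X6):
  M: [ 0  3  0  1  1 -3]
  L: [ 0  1 -1  0  0 -1]
  Θ: [ 1 -1  0  0 -1  1]
  I: [-1 -1 -1 -1  0  1]
Row reduction gives pivot columns X1,X2,X3; rank = 3
n=6, r=3 ⇒ 3 dimensionless groups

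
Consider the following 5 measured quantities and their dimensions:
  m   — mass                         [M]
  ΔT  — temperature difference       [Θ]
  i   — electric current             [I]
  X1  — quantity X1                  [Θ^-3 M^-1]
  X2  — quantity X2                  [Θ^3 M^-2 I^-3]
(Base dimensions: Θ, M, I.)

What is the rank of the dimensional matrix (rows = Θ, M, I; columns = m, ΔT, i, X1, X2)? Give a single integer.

Write exponents as rows Θ,M,I / cols m,ΔT,i,X1,X2:
  Θ: [ 0  1  0 -3  3]
  M: [ 1  0  0 -1 -2]
  I: [ 0  0  1  0 -3]
Row reduction gives pivot columns m,ΔT,i; rank = 3

3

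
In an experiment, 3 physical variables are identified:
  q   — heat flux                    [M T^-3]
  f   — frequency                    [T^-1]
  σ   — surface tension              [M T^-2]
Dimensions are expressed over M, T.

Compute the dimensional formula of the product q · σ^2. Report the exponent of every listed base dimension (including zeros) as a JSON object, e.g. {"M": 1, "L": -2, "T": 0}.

{"M": 3, "T": -7}

Dimensional matrix (M×T by q×f×σ):
  M: [ 1  0  1]
  T: [-3 -1 -2]
  [M]: (1)·1+(2)·1 = 3
  [T]: (1)·-3+(2)·-2 = -7
⇒ M^3 T^-7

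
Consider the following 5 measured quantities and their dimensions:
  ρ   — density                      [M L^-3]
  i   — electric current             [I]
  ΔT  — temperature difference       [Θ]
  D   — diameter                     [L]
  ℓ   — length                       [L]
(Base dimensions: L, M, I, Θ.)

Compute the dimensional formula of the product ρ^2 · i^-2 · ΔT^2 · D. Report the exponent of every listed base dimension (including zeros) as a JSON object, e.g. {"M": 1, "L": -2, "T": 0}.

Write exponents as rows L,M,I,Θ / cols ρ,i,ΔT,D,ℓ:
  L: [-3  0  0  1  1]
  M: [ 1  0  0  0  0]
  I: [ 0  1  0  0  0]
  Θ: [ 0  0  1  0  0]
  [L]: (2)·-3+(-2)·0+(2)·0+(1)·1 = -5
  [M]: (2)·1+(-2)·0+(2)·0+(1)·0 = 2
  [I]: (2)·0+(-2)·1+(2)·0+(1)·0 = -2
  [Θ]: (2)·0+(-2)·0+(2)·1+(1)·0 = 2
⇒ L^-5 M^2 I^-2 Θ^2

{"L": -5, "M": 2, "I": -2, "Θ": 2}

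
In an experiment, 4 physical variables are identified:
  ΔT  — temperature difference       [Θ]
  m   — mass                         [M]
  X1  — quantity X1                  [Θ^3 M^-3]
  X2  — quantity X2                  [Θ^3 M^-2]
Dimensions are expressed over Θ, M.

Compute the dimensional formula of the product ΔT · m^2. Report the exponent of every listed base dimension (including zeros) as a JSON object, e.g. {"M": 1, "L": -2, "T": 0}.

Dimensional matrix (Θ×M by ΔT×m×X1×X2):
  Θ: [ 1  0  3  3]
  M: [ 0  1 -3 -2]
  [Θ]: (1)·1+(2)·0 = 1
  [M]: (1)·0+(2)·1 = 2
⇒ Θ M^2

{"Θ": 1, "M": 2}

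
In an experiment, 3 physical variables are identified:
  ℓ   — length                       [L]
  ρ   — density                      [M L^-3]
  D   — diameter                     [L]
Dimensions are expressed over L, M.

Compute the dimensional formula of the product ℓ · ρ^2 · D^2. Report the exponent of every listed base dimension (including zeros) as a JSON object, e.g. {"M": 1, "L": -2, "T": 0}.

{"L": -3, "M": 2}

Dimensional matrix (L×M by ℓ×ρ×D):
  L: [ 1 -3  1]
  M: [ 0  1  0]
  [L]: (1)·1+(2)·-3+(2)·1 = -3
  [M]: (1)·0+(2)·1+(2)·0 = 2
⇒ L^-3 M^2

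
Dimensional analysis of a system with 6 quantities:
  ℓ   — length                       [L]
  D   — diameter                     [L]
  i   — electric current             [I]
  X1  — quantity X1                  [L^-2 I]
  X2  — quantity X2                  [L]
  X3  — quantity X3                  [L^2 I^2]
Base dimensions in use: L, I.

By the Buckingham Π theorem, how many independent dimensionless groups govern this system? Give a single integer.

Write exponents as rows L,I / cols ℓ,D,i,X1,X2,X3:
  L: [ 1  1  0 -2  1  2]
  I: [ 0  0  1  1  0  2]
Row reduction gives pivot columns ℓ,i; rank = 2
n=6, r=2 ⇒ 4 dimensionless groups

4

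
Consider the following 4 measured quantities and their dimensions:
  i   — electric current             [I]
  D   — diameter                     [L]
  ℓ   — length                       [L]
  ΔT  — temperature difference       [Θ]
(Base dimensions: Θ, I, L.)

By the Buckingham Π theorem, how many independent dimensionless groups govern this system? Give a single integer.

Exponent matrix [Θ,I,L] × [i,D,ℓ,ΔT]:
  Θ: [ 0  0  0  1]
  I: [ 1  0  0  0]
  L: [ 0  1  1  0]
Echelon form has 3 nonzero rows (pivots: i,D,ΔT)
Π count = n − r = 4 − 3 = 1

1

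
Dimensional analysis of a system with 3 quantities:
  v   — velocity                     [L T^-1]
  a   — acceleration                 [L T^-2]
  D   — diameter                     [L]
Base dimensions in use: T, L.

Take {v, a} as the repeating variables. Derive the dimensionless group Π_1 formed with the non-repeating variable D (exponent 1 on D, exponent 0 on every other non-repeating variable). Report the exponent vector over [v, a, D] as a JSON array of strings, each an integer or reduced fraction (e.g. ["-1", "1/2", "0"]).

Exponent matrix [T,L] × [v,a,D]:
  T: [-1 -2  0]
  L: [ 1  1  1]
Row reduction gives pivot columns v,a; rank = 2
Repeat: v,a; free: D
RREF:
  r0: [   1    0    2]
  r1: [   0    1   -1]
Fix exponent of D at 1; solve each RREF row for its pivot's exponent:
  r0: exp(v) + (2)·1 = 0 ⇒ exp(v) = -2
  r1: exp(a) + (-1)·1 = 0 ⇒ exp(a) = 1
Π_1 = v^-2 · a · D

["-2", "1", "1"]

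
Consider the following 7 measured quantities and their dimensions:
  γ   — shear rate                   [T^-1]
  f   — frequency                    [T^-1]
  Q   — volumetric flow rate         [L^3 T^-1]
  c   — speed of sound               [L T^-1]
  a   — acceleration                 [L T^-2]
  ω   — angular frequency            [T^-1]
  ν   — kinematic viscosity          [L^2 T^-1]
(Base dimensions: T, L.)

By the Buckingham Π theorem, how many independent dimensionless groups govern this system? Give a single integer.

Write exponents as rows T,L / cols γ,f,Q,c,a,ω,ν:
  T: [-1 -1 -1 -1 -2 -1 -1]
  L: [ 0  0  3  1  1  0  2]
Row reduction gives pivot columns γ,Q; rank = 2
7 vars − rank 2 = 5 Π groups

5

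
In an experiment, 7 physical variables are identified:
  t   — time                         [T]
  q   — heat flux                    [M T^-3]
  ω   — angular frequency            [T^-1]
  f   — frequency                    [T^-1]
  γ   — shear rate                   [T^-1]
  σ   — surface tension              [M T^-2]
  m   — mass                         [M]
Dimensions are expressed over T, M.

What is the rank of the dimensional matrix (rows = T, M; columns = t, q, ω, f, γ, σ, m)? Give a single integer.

Exponent matrix [T,M] × [t,q,ω,f,γ,σ,m]:
  T: [ 1 -3 -1 -1 -1 -2  0]
  M: [ 0  1  0  0  0  1  1]
Row reduction gives pivot columns t,q; rank = 2

2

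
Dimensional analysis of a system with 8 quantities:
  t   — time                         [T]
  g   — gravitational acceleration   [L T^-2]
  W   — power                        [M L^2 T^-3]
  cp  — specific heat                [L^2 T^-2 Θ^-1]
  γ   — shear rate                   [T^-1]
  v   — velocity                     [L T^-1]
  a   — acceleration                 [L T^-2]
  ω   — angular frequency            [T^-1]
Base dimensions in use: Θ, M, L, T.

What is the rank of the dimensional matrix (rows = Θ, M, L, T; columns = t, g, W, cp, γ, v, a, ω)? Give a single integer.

4

Write exponents as rows Θ,M,L,T / cols t,g,W,cp,γ,v,a,ω:
  Θ: [ 0  0  0 -1  0  0  0  0]
  M: [ 0  0  1  0  0  0  0  0]
  L: [ 0  1  2  2  0  1  1  0]
  T: [ 1 -2 -3 -2 -1 -1 -2 -1]
RREF → pivots at {t,g,W,cp} ⇒ r = 4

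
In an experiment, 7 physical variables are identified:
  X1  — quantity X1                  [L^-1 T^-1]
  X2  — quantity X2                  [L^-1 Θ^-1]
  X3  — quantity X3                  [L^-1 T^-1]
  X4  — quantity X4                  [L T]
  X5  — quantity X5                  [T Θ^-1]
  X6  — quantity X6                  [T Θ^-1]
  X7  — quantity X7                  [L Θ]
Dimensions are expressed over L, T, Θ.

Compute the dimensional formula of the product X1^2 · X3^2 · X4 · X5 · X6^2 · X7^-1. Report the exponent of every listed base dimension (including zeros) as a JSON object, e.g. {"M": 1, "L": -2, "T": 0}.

Exponent matrix [L,T,Θ] × [X1,X2,X3,X4,X5,X6,X7]:
  L: [-1 -1 -1  1  0  0  1]
  T: [-1  0 -1  1  1  1  0]
  Θ: [ 0 -1  0  0 -1 -1  1]
  [L]: (2)·-1+(2)·-1+(1)·1+(1)·0+(2)·0+(-1)·1 = -4
  [T]: (2)·-1+(2)·-1+(1)·1+(1)·1+(2)·1+(-1)·0 = 0
  [Θ]: (2)·0+(2)·0+(1)·0+(1)·-1+(2)·-1+(-1)·1 = -4
⇒ L^-4 Θ^-4

{"L": -4, "T": 0, "Θ": -4}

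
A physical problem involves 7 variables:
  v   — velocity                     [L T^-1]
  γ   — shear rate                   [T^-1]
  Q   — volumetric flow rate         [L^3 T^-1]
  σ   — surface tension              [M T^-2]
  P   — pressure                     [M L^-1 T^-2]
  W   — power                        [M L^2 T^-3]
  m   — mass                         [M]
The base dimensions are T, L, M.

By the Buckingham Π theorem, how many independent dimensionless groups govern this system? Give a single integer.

Dimensional matrix (T×L×M by v×γ×Q×σ×P×W×m):
  T: [-1 -1 -1 -2 -2 -3  0]
  L: [ 1  0  3  0 -1  2  0]
  M: [ 0  0  0  1  1  1  1]
RREF → pivots at {v,γ,σ} ⇒ r = 3
n=7, r=3 ⇒ 4 dimensionless groups

4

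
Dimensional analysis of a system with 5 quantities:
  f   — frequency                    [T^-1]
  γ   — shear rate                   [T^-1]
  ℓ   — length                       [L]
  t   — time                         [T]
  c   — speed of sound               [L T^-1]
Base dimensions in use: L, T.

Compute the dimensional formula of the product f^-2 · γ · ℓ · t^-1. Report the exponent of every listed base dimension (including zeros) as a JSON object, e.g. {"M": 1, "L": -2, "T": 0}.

{"L": 1, "T": 0}

Write exponents as rows L,T / cols f,γ,ℓ,t,c:
  L: [ 0  0  1  0  1]
  T: [-1 -1  0  1 -1]
  [L]: (-2)·0+(1)·0+(1)·1+(-1)·0 = 1
  [T]: (-2)·-1+(1)·-1+(1)·0+(-1)·1 = 0
⇒ L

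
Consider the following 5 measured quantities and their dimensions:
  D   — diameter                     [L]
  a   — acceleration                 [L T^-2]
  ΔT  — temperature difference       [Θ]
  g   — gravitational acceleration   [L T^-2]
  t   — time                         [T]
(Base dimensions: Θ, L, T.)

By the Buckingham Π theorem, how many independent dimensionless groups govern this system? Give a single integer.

2

Exponent matrix [Θ,L,T] × [D,a,ΔT,g,t]:
  Θ: [ 0  0  1  0  0]
  L: [ 1  1  0  1  0]
  T: [ 0 -2  0 -2  1]
Row reduction gives pivot columns D,a,ΔT; rank = 3
n=5, r=3 ⇒ 2 dimensionless groups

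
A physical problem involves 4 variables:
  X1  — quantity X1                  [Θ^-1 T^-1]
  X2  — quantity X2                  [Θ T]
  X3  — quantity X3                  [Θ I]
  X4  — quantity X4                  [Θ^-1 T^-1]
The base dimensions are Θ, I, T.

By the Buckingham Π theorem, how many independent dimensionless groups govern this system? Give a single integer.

Exponent matrix [Θ,I,T] × [X1,X2,X3,X4]:
  Θ: [-1  1  1 -1]
  I: [ 0  0  1  0]
  T: [-1  1  0 -1]
RREF → pivots at {X1,X3} ⇒ r = 2
n=4, r=2 ⇒ 2 dimensionless groups

2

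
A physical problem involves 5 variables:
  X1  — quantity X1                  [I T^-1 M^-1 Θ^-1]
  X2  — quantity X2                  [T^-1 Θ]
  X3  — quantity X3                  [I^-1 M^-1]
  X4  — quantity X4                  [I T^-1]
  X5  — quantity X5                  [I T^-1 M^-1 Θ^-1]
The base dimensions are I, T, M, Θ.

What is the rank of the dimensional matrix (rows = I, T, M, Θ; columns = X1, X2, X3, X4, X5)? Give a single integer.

3

Dimensional matrix (I×T×M×Θ by X1×X2×X3×X4×X5):
  I: [ 1  0 -1  1  1]
  T: [-1 -1  0 -1 -1]
  M: [-1  0 -1  0 -1]
  Θ: [-1  1  0  0 -1]
Echelon form has 3 nonzero rows (pivots: X1,X2,X3)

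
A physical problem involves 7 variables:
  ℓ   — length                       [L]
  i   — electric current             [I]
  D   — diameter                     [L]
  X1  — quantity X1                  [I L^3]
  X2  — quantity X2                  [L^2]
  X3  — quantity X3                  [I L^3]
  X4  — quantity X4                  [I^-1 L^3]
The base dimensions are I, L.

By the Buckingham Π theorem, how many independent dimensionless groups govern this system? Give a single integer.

5

Write exponents as rows I,L / cols ℓ,i,D,X1,X2,X3,X4:
  I: [ 0  1  0  1  0  1 -1]
  L: [ 1  0  1  3  2  3  3]
RREF → pivots at {ℓ,i} ⇒ r = 2
Π count = n − r = 7 − 2 = 5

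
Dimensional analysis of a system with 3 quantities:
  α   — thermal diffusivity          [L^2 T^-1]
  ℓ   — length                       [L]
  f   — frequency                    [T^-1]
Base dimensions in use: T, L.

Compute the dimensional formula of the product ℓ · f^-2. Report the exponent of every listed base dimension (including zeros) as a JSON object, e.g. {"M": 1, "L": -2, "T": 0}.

Exponent matrix [T,L] × [α,ℓ,f]:
  T: [-1  0 -1]
  L: [ 2  1  0]
  [T]: (1)·0+(-2)·-1 = 2
  [L]: (1)·1+(-2)·0 = 1
⇒ T^2 L

{"T": 2, "L": 1}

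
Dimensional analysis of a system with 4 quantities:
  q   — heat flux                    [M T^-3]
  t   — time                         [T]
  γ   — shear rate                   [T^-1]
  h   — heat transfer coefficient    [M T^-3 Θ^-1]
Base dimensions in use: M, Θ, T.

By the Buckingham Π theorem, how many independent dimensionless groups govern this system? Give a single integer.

1

Exponent matrix [M,Θ,T] × [q,t,γ,h]:
  M: [ 1  0  0  1]
  Θ: [ 0  0  0 -1]
  T: [-3  1 -1 -3]
Row reduction gives pivot columns q,t,h; rank = 3
4 vars − rank 3 = 1 Π group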